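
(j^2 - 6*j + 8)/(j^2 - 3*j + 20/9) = 9*(j^2 - 6*j + 8)/(9*j^2 - 27*j + 20)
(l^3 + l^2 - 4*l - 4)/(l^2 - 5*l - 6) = (l^2 - 4)/(l - 6)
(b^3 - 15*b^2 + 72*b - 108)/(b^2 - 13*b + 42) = (b^2 - 9*b + 18)/(b - 7)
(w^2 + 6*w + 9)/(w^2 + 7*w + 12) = (w + 3)/(w + 4)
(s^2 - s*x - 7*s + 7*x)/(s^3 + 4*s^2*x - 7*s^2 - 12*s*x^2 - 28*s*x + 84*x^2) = (-s + x)/(-s^2 - 4*s*x + 12*x^2)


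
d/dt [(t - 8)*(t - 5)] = 2*t - 13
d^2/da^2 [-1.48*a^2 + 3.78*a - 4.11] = -2.96000000000000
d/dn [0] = 0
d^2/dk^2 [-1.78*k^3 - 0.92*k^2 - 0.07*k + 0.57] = -10.68*k - 1.84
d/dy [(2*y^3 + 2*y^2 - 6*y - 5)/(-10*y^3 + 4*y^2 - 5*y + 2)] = (28*y^4 - 140*y^3 - 124*y^2 + 48*y - 37)/(100*y^6 - 80*y^5 + 116*y^4 - 80*y^3 + 41*y^2 - 20*y + 4)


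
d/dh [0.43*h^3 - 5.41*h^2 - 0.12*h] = 1.29*h^2 - 10.82*h - 0.12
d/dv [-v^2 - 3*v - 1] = -2*v - 3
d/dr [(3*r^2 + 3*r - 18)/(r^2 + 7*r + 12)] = 18/(r^2 + 8*r + 16)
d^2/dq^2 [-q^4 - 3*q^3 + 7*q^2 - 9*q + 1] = -12*q^2 - 18*q + 14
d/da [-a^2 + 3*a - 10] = 3 - 2*a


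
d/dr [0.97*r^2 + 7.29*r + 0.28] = 1.94*r + 7.29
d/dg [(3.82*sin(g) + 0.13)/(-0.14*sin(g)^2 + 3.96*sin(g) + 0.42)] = (0.5348*sin(g)^2 + 0.0364000000000004*sin(g) + 1.0896)*cos(g)/(0.0196*sin(g)^4 - 1.1088*sin(g)^3 + 15.564*sin(g)^2 + 3.3264*sin(g) + 0.1764)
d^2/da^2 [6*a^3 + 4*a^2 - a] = 36*a + 8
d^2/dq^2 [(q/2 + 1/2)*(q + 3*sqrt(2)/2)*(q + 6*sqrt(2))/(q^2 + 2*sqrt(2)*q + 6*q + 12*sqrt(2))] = (-55*sqrt(2)*q^3 + 52*q^3 - 684*q^2 + 360*sqrt(2)*q^2 - 1080*sqrt(2)*q + 1296*q - 1728 + 1440*sqrt(2))/(2*(q^6 + 6*sqrt(2)*q^5 + 18*q^5 + 132*q^4 + 108*sqrt(2)*q^4 + 648*q^3 + 664*sqrt(2)*q^3 + 1584*sqrt(2)*q^2 + 2592*q^2 + 1728*sqrt(2)*q + 5184*q + 3456*sqrt(2)))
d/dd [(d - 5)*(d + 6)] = 2*d + 1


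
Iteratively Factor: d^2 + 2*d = (d + 2)*(d)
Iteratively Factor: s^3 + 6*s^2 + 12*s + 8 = (s + 2)*(s^2 + 4*s + 4) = (s + 2)^2*(s + 2)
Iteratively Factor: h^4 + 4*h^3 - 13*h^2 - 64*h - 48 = (h + 3)*(h^3 + h^2 - 16*h - 16) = (h - 4)*(h + 3)*(h^2 + 5*h + 4) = (h - 4)*(h + 1)*(h + 3)*(h + 4)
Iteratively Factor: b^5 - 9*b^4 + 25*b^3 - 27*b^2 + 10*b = (b - 1)*(b^4 - 8*b^3 + 17*b^2 - 10*b) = (b - 1)^2*(b^3 - 7*b^2 + 10*b) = b*(b - 1)^2*(b^2 - 7*b + 10) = b*(b - 2)*(b - 1)^2*(b - 5)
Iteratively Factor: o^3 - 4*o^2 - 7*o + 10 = (o + 2)*(o^2 - 6*o + 5) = (o - 1)*(o + 2)*(o - 5)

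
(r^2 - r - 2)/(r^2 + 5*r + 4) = (r - 2)/(r + 4)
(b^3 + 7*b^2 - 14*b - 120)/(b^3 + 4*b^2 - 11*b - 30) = (b^2 + 2*b - 24)/(b^2 - b - 6)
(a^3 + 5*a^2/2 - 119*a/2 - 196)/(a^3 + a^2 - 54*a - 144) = (2*a^2 + 21*a + 49)/(2*(a^2 + 9*a + 18))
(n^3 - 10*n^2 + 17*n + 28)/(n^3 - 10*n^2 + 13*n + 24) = (n^2 - 11*n + 28)/(n^2 - 11*n + 24)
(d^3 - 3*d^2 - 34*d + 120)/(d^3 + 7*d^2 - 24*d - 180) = (d - 4)/(d + 6)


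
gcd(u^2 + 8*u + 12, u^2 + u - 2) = u + 2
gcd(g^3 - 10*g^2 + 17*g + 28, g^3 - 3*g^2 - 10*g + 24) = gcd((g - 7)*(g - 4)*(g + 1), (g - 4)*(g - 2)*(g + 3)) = g - 4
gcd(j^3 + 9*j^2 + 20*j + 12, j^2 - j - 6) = j + 2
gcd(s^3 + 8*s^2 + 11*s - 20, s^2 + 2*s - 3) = s - 1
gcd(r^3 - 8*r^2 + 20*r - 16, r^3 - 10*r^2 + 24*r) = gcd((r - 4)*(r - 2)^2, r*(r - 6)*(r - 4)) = r - 4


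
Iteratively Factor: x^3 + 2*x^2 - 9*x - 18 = (x + 3)*(x^2 - x - 6) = (x - 3)*(x + 3)*(x + 2)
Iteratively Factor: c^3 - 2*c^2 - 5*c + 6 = (c + 2)*(c^2 - 4*c + 3) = (c - 3)*(c + 2)*(c - 1)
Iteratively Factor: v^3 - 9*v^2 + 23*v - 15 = (v - 1)*(v^2 - 8*v + 15) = (v - 5)*(v - 1)*(v - 3)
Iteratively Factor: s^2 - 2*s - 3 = (s + 1)*(s - 3)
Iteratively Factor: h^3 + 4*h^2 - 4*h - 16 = (h - 2)*(h^2 + 6*h + 8) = (h - 2)*(h + 2)*(h + 4)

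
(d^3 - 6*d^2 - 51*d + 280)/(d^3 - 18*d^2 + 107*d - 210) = (d^2 - d - 56)/(d^2 - 13*d + 42)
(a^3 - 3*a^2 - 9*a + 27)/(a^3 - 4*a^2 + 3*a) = (a^2 - 9)/(a*(a - 1))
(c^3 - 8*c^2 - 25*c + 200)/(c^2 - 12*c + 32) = (c^2 - 25)/(c - 4)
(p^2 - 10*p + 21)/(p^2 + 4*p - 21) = (p - 7)/(p + 7)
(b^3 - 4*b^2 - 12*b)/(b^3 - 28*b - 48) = b/(b + 4)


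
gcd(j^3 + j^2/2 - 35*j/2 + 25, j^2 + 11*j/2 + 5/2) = j + 5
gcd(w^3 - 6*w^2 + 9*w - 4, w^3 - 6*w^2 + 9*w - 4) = w^3 - 6*w^2 + 9*w - 4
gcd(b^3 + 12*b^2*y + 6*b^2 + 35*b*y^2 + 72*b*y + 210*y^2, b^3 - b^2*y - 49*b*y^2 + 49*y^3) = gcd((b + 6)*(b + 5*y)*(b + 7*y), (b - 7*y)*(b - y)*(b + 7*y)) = b + 7*y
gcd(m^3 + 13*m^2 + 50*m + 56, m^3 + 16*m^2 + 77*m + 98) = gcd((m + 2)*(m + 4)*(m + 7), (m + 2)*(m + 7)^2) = m^2 + 9*m + 14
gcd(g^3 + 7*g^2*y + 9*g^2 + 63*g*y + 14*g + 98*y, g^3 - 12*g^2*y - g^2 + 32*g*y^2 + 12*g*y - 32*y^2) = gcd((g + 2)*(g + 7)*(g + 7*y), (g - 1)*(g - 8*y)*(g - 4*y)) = 1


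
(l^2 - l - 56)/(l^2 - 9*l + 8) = (l + 7)/(l - 1)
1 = 1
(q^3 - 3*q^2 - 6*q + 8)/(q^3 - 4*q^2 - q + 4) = (q + 2)/(q + 1)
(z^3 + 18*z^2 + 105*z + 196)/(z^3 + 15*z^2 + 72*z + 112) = (z + 7)/(z + 4)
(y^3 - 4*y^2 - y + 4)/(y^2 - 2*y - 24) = (-y^3 + 4*y^2 + y - 4)/(-y^2 + 2*y + 24)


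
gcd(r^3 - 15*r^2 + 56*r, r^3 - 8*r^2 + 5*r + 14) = r - 7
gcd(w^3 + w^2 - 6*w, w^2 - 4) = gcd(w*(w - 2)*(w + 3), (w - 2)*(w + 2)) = w - 2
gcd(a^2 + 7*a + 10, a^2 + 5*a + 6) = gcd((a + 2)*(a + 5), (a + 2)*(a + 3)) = a + 2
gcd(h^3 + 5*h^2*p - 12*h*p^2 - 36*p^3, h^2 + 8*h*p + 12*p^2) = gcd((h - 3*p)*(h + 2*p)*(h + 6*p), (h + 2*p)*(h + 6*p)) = h^2 + 8*h*p + 12*p^2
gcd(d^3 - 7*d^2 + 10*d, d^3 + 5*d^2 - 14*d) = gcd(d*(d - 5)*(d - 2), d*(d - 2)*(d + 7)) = d^2 - 2*d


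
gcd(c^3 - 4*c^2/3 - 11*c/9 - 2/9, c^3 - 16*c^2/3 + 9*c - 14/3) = c - 2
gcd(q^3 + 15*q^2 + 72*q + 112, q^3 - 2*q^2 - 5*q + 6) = 1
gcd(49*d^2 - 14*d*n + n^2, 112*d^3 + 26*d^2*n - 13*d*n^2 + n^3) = 7*d - n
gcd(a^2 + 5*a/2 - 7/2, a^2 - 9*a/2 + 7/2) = a - 1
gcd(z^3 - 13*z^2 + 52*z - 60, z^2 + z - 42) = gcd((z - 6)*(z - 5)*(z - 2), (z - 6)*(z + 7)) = z - 6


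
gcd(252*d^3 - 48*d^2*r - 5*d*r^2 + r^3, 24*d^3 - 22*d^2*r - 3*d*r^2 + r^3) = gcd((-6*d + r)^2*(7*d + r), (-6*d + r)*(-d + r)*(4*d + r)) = -6*d + r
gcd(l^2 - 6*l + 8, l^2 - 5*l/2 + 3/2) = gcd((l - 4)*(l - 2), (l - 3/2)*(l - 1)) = 1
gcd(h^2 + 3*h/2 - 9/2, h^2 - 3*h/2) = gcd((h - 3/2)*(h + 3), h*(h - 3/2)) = h - 3/2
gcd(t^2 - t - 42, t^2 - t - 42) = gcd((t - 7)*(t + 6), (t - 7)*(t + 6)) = t^2 - t - 42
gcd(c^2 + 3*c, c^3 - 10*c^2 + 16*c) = c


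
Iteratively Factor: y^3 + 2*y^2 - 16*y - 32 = (y + 4)*(y^2 - 2*y - 8) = (y - 4)*(y + 4)*(y + 2)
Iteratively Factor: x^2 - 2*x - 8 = (x - 4)*(x + 2)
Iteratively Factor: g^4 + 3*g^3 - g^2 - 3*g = (g + 1)*(g^3 + 2*g^2 - 3*g) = (g - 1)*(g + 1)*(g^2 + 3*g) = g*(g - 1)*(g + 1)*(g + 3)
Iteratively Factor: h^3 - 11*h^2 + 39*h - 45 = (h - 3)*(h^2 - 8*h + 15) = (h - 3)^2*(h - 5)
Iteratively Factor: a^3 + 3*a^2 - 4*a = (a - 1)*(a^2 + 4*a) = a*(a - 1)*(a + 4)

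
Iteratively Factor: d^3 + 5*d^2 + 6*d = (d + 2)*(d^2 + 3*d) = d*(d + 2)*(d + 3)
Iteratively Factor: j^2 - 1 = (j - 1)*(j + 1)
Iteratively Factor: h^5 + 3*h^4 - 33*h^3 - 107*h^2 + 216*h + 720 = (h + 3)*(h^4 - 33*h^2 - 8*h + 240) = (h + 3)*(h + 4)*(h^3 - 4*h^2 - 17*h + 60) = (h - 3)*(h + 3)*(h + 4)*(h^2 - h - 20) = (h - 3)*(h + 3)*(h + 4)^2*(h - 5)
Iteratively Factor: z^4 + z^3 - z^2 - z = (z + 1)*(z^3 - z) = z*(z + 1)*(z^2 - 1) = z*(z + 1)^2*(z - 1)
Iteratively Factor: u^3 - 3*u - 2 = (u + 1)*(u^2 - u - 2) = (u - 2)*(u + 1)*(u + 1)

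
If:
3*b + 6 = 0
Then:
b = -2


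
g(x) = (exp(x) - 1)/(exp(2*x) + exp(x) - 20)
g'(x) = (exp(x) - 1)*(-2*exp(2*x) - exp(x))/(exp(2*x) + exp(x) - 20)^2 + exp(x)/(exp(2*x) + exp(x) - 20)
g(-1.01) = 0.03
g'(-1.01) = -0.02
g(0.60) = -0.06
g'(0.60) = -0.15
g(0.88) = -0.12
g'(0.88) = -0.35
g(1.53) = 0.61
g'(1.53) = -4.06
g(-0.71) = 0.03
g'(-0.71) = -0.02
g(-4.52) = 0.05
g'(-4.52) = -0.00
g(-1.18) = 0.04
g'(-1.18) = -0.01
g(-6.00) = 0.05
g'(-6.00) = -0.00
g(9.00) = 0.00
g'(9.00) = 0.00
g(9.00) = 0.00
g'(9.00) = 0.00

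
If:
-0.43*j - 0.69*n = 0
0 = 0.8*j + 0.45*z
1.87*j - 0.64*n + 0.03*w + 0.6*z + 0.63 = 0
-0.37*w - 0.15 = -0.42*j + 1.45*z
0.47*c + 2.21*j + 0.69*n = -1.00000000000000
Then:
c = -0.51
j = -0.43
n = 0.27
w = -3.87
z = 0.76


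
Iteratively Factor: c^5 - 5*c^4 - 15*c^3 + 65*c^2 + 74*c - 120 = (c - 5)*(c^4 - 15*c^2 - 10*c + 24) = (c - 5)*(c - 4)*(c^3 + 4*c^2 + c - 6) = (c - 5)*(c - 4)*(c - 1)*(c^2 + 5*c + 6) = (c - 5)*(c - 4)*(c - 1)*(c + 3)*(c + 2)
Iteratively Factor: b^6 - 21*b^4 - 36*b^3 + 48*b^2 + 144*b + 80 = (b + 2)*(b^5 - 2*b^4 - 17*b^3 - 2*b^2 + 52*b + 40) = (b - 5)*(b + 2)*(b^4 + 3*b^3 - 2*b^2 - 12*b - 8) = (b - 5)*(b + 2)^2*(b^3 + b^2 - 4*b - 4) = (b - 5)*(b + 1)*(b + 2)^2*(b^2 - 4) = (b - 5)*(b - 2)*(b + 1)*(b + 2)^2*(b + 2)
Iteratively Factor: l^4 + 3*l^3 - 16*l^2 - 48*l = (l - 4)*(l^3 + 7*l^2 + 12*l) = (l - 4)*(l + 3)*(l^2 + 4*l) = (l - 4)*(l + 3)*(l + 4)*(l)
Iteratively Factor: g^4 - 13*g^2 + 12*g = (g - 1)*(g^3 + g^2 - 12*g) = (g - 3)*(g - 1)*(g^2 + 4*g) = (g - 3)*(g - 1)*(g + 4)*(g)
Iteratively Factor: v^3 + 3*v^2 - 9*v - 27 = (v - 3)*(v^2 + 6*v + 9) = (v - 3)*(v + 3)*(v + 3)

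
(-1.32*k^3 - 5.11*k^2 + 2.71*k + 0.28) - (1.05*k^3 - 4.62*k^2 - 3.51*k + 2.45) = -2.37*k^3 - 0.49*k^2 + 6.22*k - 2.17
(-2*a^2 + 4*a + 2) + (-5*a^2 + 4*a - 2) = -7*a^2 + 8*a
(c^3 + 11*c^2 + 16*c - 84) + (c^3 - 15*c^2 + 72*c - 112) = 2*c^3 - 4*c^2 + 88*c - 196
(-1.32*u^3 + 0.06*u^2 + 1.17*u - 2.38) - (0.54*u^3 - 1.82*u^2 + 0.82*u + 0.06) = -1.86*u^3 + 1.88*u^2 + 0.35*u - 2.44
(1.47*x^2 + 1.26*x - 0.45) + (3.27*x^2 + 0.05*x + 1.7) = 4.74*x^2 + 1.31*x + 1.25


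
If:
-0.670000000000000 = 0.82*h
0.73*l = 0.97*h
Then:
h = -0.82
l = -1.09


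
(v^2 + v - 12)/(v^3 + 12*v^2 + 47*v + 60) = (v - 3)/(v^2 + 8*v + 15)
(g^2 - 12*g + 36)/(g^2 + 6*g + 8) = (g^2 - 12*g + 36)/(g^2 + 6*g + 8)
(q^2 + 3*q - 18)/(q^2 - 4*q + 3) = (q + 6)/(q - 1)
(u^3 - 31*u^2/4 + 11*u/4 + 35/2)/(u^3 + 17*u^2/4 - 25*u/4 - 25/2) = (u - 7)/(u + 5)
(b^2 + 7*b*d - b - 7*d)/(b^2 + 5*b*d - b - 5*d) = (b + 7*d)/(b + 5*d)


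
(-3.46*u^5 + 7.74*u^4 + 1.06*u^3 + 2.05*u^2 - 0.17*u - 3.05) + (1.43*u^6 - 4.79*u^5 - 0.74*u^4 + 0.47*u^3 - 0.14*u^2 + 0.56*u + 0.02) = 1.43*u^6 - 8.25*u^5 + 7.0*u^4 + 1.53*u^3 + 1.91*u^2 + 0.39*u - 3.03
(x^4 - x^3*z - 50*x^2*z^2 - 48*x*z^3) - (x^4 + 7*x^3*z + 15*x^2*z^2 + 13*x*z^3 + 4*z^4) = -8*x^3*z - 65*x^2*z^2 - 61*x*z^3 - 4*z^4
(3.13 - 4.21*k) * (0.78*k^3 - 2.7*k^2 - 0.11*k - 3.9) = -3.2838*k^4 + 13.8084*k^3 - 7.9879*k^2 + 16.0747*k - 12.207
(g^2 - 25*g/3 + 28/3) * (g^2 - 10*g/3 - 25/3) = g^4 - 35*g^3/3 + 259*g^2/9 + 115*g/3 - 700/9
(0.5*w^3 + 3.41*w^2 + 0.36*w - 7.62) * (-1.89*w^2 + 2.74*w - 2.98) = -0.945*w^5 - 5.0749*w^4 + 7.173*w^3 + 5.2264*w^2 - 21.9516*w + 22.7076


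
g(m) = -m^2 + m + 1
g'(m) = 1 - 2*m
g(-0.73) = -0.26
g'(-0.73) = 2.46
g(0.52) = 1.25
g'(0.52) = -0.04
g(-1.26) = -1.85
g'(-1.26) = 3.52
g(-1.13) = -1.41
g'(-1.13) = 3.26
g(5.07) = -19.63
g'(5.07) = -9.14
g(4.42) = -14.12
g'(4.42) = -7.84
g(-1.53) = -2.87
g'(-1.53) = 4.06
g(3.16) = -5.83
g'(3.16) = -5.32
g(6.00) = -29.00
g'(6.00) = -11.00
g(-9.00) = -89.00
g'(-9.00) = 19.00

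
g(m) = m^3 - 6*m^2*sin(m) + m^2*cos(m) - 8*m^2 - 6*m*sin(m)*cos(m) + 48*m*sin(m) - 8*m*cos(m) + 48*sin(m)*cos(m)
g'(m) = -m^2*sin(m) - 6*m^2*cos(m) + 3*m^2 + 6*m*sin(m)^2 - 4*m*sin(m) - 6*m*cos(m)^2 + 50*m*cos(m) - 16*m - 48*sin(m)^2 - 6*sin(m)*cos(m) + 48*sin(m) + 48*cos(m)^2 - 8*cos(m)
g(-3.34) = -221.58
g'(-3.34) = 397.90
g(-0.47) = -8.02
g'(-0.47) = -11.18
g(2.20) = 24.78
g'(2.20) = -43.68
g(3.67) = -81.35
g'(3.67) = -99.93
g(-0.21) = -6.56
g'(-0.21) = 21.17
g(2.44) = 13.35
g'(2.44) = -51.61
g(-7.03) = -279.56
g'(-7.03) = -228.88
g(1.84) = 38.24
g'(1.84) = -30.50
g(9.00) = 52.80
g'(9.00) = 108.94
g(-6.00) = -541.64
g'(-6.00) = -219.80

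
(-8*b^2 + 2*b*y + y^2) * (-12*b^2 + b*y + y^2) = 96*b^4 - 32*b^3*y - 18*b^2*y^2 + 3*b*y^3 + y^4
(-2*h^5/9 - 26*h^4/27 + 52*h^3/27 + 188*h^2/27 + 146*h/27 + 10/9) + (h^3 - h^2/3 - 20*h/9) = -2*h^5/9 - 26*h^4/27 + 79*h^3/27 + 179*h^2/27 + 86*h/27 + 10/9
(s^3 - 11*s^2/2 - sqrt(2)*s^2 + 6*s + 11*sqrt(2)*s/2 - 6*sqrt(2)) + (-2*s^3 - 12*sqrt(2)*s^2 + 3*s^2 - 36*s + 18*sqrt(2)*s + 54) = -s^3 - 13*sqrt(2)*s^2 - 5*s^2/2 - 30*s + 47*sqrt(2)*s/2 - 6*sqrt(2) + 54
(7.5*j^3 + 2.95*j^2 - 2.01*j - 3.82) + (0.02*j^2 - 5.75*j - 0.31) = 7.5*j^3 + 2.97*j^2 - 7.76*j - 4.13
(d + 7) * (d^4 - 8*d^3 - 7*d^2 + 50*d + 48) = d^5 - d^4 - 63*d^3 + d^2 + 398*d + 336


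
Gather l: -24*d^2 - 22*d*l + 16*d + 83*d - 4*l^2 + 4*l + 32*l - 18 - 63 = -24*d^2 + 99*d - 4*l^2 + l*(36 - 22*d) - 81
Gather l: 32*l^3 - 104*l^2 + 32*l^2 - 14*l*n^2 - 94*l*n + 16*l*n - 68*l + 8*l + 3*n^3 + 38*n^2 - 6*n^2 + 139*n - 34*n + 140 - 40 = 32*l^3 - 72*l^2 + l*(-14*n^2 - 78*n - 60) + 3*n^3 + 32*n^2 + 105*n + 100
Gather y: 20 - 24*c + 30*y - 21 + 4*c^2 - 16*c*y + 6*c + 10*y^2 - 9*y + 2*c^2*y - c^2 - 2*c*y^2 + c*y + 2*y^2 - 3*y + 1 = 3*c^2 - 18*c + y^2*(12 - 2*c) + y*(2*c^2 - 15*c + 18)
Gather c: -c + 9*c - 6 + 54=8*c + 48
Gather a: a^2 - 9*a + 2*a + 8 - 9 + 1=a^2 - 7*a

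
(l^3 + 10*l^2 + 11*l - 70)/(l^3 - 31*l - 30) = (l^2 + 5*l - 14)/(l^2 - 5*l - 6)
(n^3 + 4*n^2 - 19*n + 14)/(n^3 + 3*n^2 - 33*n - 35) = (n^2 - 3*n + 2)/(n^2 - 4*n - 5)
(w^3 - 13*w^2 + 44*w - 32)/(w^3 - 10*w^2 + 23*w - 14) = (w^2 - 12*w + 32)/(w^2 - 9*w + 14)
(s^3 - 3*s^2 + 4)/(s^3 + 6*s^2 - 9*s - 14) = (s - 2)/(s + 7)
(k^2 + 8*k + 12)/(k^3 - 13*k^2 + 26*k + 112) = (k + 6)/(k^2 - 15*k + 56)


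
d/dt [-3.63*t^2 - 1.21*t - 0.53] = -7.26*t - 1.21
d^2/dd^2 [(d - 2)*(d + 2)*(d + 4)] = 6*d + 8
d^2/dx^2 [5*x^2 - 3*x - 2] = 10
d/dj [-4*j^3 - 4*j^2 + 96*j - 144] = -12*j^2 - 8*j + 96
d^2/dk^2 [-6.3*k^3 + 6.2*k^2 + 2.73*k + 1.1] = 12.4 - 37.8*k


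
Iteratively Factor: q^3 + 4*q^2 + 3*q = (q + 3)*(q^2 + q) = (q + 1)*(q + 3)*(q)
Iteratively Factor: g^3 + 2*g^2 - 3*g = (g + 3)*(g^2 - g) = g*(g + 3)*(g - 1)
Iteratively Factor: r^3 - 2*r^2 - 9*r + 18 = (r + 3)*(r^2 - 5*r + 6) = (r - 3)*(r + 3)*(r - 2)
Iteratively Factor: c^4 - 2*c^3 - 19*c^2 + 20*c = (c - 5)*(c^3 + 3*c^2 - 4*c) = (c - 5)*(c - 1)*(c^2 + 4*c) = (c - 5)*(c - 1)*(c + 4)*(c)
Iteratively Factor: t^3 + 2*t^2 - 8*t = (t - 2)*(t^2 + 4*t) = (t - 2)*(t + 4)*(t)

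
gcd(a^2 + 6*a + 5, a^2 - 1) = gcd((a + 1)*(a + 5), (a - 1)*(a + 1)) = a + 1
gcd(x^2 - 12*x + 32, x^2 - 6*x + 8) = x - 4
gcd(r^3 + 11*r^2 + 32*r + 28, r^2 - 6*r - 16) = r + 2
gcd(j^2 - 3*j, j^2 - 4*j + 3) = j - 3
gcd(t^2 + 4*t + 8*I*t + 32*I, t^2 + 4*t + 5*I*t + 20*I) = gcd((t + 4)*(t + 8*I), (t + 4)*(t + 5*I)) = t + 4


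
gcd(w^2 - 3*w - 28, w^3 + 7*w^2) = 1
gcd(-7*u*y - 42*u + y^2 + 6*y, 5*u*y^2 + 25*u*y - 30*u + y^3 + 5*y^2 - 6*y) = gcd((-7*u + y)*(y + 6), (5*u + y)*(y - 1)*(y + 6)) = y + 6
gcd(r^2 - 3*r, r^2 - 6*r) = r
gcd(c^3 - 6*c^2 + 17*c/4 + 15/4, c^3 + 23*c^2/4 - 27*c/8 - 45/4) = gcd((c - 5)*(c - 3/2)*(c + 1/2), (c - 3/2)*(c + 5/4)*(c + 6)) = c - 3/2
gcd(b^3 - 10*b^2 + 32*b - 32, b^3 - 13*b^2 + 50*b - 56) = b^2 - 6*b + 8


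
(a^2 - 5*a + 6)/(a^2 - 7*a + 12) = (a - 2)/(a - 4)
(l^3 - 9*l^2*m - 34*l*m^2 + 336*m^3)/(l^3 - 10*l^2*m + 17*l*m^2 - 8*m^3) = (l^2 - l*m - 42*m^2)/(l^2 - 2*l*m + m^2)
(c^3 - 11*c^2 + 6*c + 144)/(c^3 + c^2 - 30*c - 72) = (c - 8)/(c + 4)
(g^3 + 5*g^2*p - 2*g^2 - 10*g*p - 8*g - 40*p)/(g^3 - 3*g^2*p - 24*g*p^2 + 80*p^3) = (g^2 - 2*g - 8)/(g^2 - 8*g*p + 16*p^2)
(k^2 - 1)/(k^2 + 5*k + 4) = (k - 1)/(k + 4)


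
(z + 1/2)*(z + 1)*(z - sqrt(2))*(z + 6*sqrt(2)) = z^4 + 3*z^3/2 + 5*sqrt(2)*z^3 - 23*z^2/2 + 15*sqrt(2)*z^2/2 - 18*z + 5*sqrt(2)*z/2 - 6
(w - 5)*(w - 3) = w^2 - 8*w + 15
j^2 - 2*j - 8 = (j - 4)*(j + 2)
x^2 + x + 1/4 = (x + 1/2)^2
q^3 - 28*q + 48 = (q - 4)*(q - 2)*(q + 6)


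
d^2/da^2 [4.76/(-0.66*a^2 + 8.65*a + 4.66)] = (-4.146912*a^2 + 54.34968*a + 4.76*(1.32*a - 8.65)*(2.64*a - 17.3) + 29.279712)/(-0.66*a^2 + 8.65*a + 4.66)^3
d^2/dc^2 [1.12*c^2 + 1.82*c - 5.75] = 2.24000000000000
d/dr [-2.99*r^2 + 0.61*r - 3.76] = 0.61 - 5.98*r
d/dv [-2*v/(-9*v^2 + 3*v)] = -2/(3*v - 1)^2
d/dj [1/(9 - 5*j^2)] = 10*j/(5*j^2 - 9)^2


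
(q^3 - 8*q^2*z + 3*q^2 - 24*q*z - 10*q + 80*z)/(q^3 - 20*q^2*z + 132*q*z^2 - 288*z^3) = (q^2 + 3*q - 10)/(q^2 - 12*q*z + 36*z^2)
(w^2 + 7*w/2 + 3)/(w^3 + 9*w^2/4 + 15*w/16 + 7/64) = 32*(2*w^2 + 7*w + 6)/(64*w^3 + 144*w^2 + 60*w + 7)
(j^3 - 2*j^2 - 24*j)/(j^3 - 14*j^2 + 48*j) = (j + 4)/(j - 8)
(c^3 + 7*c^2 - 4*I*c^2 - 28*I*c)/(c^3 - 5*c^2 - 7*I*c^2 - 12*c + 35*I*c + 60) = c*(c + 7)/(c^2 - c*(5 + 3*I) + 15*I)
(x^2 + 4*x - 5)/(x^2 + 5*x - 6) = (x + 5)/(x + 6)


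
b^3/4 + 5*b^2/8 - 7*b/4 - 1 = (b/4 + 1)*(b - 2)*(b + 1/2)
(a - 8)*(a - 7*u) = a^2 - 7*a*u - 8*a + 56*u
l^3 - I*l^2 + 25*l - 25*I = (l - 5*I)*(l - I)*(l + 5*I)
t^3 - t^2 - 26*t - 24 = (t - 6)*(t + 1)*(t + 4)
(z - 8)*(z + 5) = z^2 - 3*z - 40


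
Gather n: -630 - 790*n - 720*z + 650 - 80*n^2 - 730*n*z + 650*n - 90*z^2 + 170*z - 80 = -80*n^2 + n*(-730*z - 140) - 90*z^2 - 550*z - 60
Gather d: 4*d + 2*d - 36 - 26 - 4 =6*d - 66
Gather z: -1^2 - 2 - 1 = -4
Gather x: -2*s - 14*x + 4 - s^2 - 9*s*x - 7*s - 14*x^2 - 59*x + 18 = -s^2 - 9*s - 14*x^2 + x*(-9*s - 73) + 22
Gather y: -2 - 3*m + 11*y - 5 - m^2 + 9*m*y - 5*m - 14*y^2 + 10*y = -m^2 - 8*m - 14*y^2 + y*(9*m + 21) - 7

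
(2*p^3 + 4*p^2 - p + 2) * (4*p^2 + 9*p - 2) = 8*p^5 + 34*p^4 + 28*p^3 - 9*p^2 + 20*p - 4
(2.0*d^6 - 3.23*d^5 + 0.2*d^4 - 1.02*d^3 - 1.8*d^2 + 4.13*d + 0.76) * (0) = 0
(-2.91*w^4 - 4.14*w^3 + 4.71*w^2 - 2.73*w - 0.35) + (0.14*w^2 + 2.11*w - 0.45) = -2.91*w^4 - 4.14*w^3 + 4.85*w^2 - 0.62*w - 0.8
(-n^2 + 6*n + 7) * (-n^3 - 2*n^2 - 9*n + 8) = n^5 - 4*n^4 - 10*n^3 - 76*n^2 - 15*n + 56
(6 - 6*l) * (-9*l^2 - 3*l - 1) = 54*l^3 - 36*l^2 - 12*l - 6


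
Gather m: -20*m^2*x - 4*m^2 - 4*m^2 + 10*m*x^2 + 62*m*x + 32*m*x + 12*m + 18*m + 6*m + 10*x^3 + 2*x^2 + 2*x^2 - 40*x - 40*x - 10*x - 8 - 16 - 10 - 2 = m^2*(-20*x - 8) + m*(10*x^2 + 94*x + 36) + 10*x^3 + 4*x^2 - 90*x - 36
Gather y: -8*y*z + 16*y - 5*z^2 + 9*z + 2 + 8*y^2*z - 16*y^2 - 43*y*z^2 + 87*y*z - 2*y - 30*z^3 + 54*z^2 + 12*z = y^2*(8*z - 16) + y*(-43*z^2 + 79*z + 14) - 30*z^3 + 49*z^2 + 21*z + 2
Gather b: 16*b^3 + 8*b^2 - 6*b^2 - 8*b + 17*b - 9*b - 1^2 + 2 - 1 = 16*b^3 + 2*b^2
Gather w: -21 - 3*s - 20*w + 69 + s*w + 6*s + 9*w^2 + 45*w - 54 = 3*s + 9*w^2 + w*(s + 25) - 6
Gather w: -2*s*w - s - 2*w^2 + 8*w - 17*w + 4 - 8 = -s - 2*w^2 + w*(-2*s - 9) - 4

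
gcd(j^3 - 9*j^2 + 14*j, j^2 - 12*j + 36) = 1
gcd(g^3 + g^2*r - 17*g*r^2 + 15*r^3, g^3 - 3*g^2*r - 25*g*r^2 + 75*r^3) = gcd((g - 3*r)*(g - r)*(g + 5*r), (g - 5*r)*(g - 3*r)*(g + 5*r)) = -g^2 - 2*g*r + 15*r^2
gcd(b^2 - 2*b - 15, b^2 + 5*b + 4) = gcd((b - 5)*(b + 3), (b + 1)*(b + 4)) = 1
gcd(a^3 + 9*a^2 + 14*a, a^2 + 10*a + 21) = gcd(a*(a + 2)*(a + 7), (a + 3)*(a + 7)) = a + 7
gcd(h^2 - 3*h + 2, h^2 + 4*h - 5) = h - 1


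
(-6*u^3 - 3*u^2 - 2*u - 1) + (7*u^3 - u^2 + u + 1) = u^3 - 4*u^2 - u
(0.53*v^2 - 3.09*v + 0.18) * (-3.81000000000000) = -2.0193*v^2 + 11.7729*v - 0.6858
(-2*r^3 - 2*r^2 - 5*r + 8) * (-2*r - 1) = 4*r^4 + 6*r^3 + 12*r^2 - 11*r - 8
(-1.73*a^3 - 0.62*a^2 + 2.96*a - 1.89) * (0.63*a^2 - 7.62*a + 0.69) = -1.0899*a^5 + 12.792*a^4 + 5.3955*a^3 - 24.1737*a^2 + 16.4442*a - 1.3041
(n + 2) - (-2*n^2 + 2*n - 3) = 2*n^2 - n + 5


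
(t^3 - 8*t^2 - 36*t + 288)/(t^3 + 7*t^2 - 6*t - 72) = (t^2 - 14*t + 48)/(t^2 + t - 12)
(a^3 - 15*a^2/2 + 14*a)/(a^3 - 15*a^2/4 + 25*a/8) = 4*(2*a^2 - 15*a + 28)/(8*a^2 - 30*a + 25)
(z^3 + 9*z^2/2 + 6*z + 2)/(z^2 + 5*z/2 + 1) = z + 2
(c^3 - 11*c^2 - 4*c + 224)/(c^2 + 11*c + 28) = (c^2 - 15*c + 56)/(c + 7)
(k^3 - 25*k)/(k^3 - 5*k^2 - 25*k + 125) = k/(k - 5)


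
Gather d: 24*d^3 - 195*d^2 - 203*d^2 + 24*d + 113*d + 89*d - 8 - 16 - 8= 24*d^3 - 398*d^2 + 226*d - 32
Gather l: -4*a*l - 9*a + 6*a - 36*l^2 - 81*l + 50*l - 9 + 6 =-3*a - 36*l^2 + l*(-4*a - 31) - 3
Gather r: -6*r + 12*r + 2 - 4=6*r - 2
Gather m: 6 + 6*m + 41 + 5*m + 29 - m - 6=10*m + 70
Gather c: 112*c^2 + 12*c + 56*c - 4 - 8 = 112*c^2 + 68*c - 12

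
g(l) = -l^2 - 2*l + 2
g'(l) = -2*l - 2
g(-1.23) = 2.95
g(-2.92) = -0.69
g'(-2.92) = 3.84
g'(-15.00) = 28.00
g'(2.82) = -7.64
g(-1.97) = 2.06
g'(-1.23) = 0.46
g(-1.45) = 2.80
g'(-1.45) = 0.90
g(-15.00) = -193.00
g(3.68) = -18.90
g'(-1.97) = 1.94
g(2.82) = -11.59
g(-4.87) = -11.98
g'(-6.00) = 10.00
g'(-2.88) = 3.76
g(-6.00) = -22.00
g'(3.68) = -9.36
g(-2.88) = -0.53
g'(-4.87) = 7.74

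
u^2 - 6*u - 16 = (u - 8)*(u + 2)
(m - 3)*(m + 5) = m^2 + 2*m - 15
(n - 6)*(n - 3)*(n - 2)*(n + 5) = n^4 - 6*n^3 - 19*n^2 + 144*n - 180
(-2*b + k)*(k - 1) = -2*b*k + 2*b + k^2 - k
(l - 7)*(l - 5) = l^2 - 12*l + 35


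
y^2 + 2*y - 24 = (y - 4)*(y + 6)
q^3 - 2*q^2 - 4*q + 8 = (q - 2)^2*(q + 2)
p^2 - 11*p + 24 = (p - 8)*(p - 3)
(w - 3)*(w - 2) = w^2 - 5*w + 6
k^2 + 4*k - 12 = (k - 2)*(k + 6)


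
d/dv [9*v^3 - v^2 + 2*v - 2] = 27*v^2 - 2*v + 2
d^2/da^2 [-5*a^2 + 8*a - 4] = -10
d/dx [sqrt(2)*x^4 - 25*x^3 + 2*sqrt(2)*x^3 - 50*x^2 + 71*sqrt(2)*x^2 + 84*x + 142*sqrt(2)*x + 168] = 4*sqrt(2)*x^3 - 75*x^2 + 6*sqrt(2)*x^2 - 100*x + 142*sqrt(2)*x + 84 + 142*sqrt(2)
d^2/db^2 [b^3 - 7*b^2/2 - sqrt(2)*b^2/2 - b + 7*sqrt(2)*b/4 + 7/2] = 6*b - 7 - sqrt(2)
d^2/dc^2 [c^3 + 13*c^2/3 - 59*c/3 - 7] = 6*c + 26/3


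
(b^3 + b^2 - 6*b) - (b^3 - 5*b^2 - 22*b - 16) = 6*b^2 + 16*b + 16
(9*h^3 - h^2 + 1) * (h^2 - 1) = 9*h^5 - h^4 - 9*h^3 + 2*h^2 - 1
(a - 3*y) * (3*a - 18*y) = 3*a^2 - 27*a*y + 54*y^2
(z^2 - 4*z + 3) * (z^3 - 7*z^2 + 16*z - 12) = z^5 - 11*z^4 + 47*z^3 - 97*z^2 + 96*z - 36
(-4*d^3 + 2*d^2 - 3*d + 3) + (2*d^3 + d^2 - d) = -2*d^3 + 3*d^2 - 4*d + 3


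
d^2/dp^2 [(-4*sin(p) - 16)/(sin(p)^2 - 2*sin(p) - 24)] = 4*(sin(p)^2 + 6*sin(p) - 2)/(sin(p) - 6)^3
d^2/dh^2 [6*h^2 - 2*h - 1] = 12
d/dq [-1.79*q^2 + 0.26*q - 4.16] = 0.26 - 3.58*q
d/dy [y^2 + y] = 2*y + 1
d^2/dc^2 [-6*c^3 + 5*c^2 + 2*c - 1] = 10 - 36*c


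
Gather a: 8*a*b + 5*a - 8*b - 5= a*(8*b + 5) - 8*b - 5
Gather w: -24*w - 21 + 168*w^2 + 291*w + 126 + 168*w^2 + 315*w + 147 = 336*w^2 + 582*w + 252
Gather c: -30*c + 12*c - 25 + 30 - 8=-18*c - 3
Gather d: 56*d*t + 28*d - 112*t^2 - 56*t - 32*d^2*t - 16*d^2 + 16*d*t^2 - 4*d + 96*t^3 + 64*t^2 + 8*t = d^2*(-32*t - 16) + d*(16*t^2 + 56*t + 24) + 96*t^3 - 48*t^2 - 48*t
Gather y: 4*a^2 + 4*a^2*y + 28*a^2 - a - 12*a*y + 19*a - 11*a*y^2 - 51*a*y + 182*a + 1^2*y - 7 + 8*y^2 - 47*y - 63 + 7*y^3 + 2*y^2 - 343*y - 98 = 32*a^2 + 200*a + 7*y^3 + y^2*(10 - 11*a) + y*(4*a^2 - 63*a - 389) - 168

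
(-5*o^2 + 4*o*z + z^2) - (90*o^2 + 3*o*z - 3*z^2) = -95*o^2 + o*z + 4*z^2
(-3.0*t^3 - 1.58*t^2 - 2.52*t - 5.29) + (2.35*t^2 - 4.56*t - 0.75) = -3.0*t^3 + 0.77*t^2 - 7.08*t - 6.04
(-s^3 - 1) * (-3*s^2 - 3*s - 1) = 3*s^5 + 3*s^4 + s^3 + 3*s^2 + 3*s + 1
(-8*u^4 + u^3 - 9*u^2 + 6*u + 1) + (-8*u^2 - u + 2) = -8*u^4 + u^3 - 17*u^2 + 5*u + 3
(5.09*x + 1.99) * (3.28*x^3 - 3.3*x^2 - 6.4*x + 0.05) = 16.6952*x^4 - 10.2698*x^3 - 39.143*x^2 - 12.4815*x + 0.0995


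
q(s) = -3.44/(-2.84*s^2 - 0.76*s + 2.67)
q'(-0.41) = 0.86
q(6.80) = 0.03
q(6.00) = 0.03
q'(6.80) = -0.01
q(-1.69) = 0.83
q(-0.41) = -1.37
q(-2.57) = 0.24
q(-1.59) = 1.04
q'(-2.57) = 0.24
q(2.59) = 0.19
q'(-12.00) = 0.00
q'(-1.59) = 2.61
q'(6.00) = -0.01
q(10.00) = 0.01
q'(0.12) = -0.77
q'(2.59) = -0.16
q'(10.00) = -0.00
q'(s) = -3.44*(5.68*s + 0.76)/(-2.84*s^2 - 0.76*s + 2.67)^2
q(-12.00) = 0.01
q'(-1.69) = 1.76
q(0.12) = -1.36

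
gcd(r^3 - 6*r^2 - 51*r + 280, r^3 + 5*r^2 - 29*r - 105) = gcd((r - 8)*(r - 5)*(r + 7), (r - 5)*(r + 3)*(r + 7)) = r^2 + 2*r - 35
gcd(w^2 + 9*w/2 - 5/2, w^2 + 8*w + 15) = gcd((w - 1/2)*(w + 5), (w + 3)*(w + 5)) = w + 5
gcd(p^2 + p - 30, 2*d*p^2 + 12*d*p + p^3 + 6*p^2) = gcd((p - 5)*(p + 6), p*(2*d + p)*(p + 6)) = p + 6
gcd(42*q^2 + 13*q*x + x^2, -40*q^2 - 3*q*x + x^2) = 1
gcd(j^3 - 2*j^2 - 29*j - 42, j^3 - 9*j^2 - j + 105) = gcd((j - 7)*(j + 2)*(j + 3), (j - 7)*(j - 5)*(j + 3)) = j^2 - 4*j - 21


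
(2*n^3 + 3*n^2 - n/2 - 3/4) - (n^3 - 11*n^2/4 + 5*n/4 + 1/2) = n^3 + 23*n^2/4 - 7*n/4 - 5/4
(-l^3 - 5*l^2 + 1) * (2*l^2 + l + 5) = -2*l^5 - 11*l^4 - 10*l^3 - 23*l^2 + l + 5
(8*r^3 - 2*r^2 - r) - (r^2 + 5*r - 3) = 8*r^3 - 3*r^2 - 6*r + 3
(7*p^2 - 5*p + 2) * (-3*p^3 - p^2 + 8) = -21*p^5 + 8*p^4 - p^3 + 54*p^2 - 40*p + 16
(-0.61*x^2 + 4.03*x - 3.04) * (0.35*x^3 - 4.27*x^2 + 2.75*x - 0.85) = -0.2135*x^5 + 4.0152*x^4 - 19.9496*x^3 + 24.5818*x^2 - 11.7855*x + 2.584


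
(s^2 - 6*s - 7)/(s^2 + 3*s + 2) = (s - 7)/(s + 2)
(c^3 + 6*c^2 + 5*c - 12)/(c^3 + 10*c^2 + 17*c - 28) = (c + 3)/(c + 7)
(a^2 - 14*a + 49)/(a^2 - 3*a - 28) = (a - 7)/(a + 4)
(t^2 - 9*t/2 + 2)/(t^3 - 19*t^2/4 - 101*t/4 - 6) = 2*(-2*t^2 + 9*t - 4)/(-4*t^3 + 19*t^2 + 101*t + 24)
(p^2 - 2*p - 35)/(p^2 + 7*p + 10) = (p - 7)/(p + 2)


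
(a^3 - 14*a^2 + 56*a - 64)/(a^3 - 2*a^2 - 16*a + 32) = (a - 8)/(a + 4)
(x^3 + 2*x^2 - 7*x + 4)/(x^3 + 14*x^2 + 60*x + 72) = (x^3 + 2*x^2 - 7*x + 4)/(x^3 + 14*x^2 + 60*x + 72)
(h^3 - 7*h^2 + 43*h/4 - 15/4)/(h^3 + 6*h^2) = (4*h^3 - 28*h^2 + 43*h - 15)/(4*h^2*(h + 6))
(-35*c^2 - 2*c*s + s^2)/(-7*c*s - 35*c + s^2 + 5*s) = (5*c + s)/(s + 5)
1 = 1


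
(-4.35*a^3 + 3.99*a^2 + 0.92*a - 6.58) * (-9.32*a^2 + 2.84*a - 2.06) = 40.542*a^5 - 49.5408*a^4 + 11.7182*a^3 + 55.719*a^2 - 20.5824*a + 13.5548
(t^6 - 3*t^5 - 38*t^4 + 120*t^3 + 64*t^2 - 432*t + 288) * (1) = t^6 - 3*t^5 - 38*t^4 + 120*t^3 + 64*t^2 - 432*t + 288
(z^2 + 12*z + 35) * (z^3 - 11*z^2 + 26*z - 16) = z^5 + z^4 - 71*z^3 - 89*z^2 + 718*z - 560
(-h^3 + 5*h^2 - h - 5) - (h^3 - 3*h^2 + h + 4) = -2*h^3 + 8*h^2 - 2*h - 9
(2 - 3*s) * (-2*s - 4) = 6*s^2 + 8*s - 8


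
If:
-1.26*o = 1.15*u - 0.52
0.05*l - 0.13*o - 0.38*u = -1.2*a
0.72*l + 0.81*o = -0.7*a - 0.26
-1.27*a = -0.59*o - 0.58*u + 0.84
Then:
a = -0.59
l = -4.04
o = 3.78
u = -3.69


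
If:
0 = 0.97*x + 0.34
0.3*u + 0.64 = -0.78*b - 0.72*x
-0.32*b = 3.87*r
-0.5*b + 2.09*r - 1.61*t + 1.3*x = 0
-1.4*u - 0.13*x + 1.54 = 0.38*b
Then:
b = -1.04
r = 0.09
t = 0.15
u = 1.42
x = -0.35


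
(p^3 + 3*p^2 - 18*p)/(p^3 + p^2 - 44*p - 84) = p*(p - 3)/(p^2 - 5*p - 14)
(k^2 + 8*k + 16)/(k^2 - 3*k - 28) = (k + 4)/(k - 7)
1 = 1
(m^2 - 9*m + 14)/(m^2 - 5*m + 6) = (m - 7)/(m - 3)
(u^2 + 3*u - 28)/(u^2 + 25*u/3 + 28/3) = 3*(u - 4)/(3*u + 4)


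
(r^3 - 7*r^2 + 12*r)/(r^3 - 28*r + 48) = r*(r - 3)/(r^2 + 4*r - 12)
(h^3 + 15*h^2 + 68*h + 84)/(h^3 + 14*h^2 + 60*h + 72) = (h + 7)/(h + 6)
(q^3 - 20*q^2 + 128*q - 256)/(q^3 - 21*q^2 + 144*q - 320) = (q - 4)/(q - 5)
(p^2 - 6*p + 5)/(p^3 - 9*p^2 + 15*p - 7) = (p - 5)/(p^2 - 8*p + 7)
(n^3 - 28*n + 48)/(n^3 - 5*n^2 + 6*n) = (n^2 + 2*n - 24)/(n*(n - 3))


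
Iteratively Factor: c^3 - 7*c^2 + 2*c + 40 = (c - 4)*(c^2 - 3*c - 10) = (c - 4)*(c + 2)*(c - 5)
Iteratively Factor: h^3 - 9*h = (h + 3)*(h^2 - 3*h) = h*(h + 3)*(h - 3)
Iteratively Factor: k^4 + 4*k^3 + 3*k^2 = (k + 3)*(k^3 + k^2) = k*(k + 3)*(k^2 + k) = k*(k + 1)*(k + 3)*(k)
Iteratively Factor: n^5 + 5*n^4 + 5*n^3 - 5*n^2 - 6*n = (n)*(n^4 + 5*n^3 + 5*n^2 - 5*n - 6) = n*(n + 1)*(n^3 + 4*n^2 + n - 6) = n*(n - 1)*(n + 1)*(n^2 + 5*n + 6) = n*(n - 1)*(n + 1)*(n + 2)*(n + 3)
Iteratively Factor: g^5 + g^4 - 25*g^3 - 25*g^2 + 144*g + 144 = (g - 4)*(g^4 + 5*g^3 - 5*g^2 - 45*g - 36) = (g - 4)*(g + 3)*(g^3 + 2*g^2 - 11*g - 12) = (g - 4)*(g + 1)*(g + 3)*(g^2 + g - 12) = (g - 4)*(g - 3)*(g + 1)*(g + 3)*(g + 4)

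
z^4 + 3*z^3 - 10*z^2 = z^2*(z - 2)*(z + 5)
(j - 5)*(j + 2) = j^2 - 3*j - 10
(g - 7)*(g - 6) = g^2 - 13*g + 42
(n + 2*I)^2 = n^2 + 4*I*n - 4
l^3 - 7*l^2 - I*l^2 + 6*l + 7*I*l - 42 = (l - 7)*(l - 3*I)*(l + 2*I)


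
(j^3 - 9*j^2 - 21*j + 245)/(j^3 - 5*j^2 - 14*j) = (j^2 - 2*j - 35)/(j*(j + 2))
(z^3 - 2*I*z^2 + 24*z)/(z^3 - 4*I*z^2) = (z^2 - 2*I*z + 24)/(z*(z - 4*I))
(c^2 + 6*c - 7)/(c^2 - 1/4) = 4*(c^2 + 6*c - 7)/(4*c^2 - 1)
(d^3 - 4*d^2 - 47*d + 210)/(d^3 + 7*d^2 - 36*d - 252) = (d - 5)/(d + 6)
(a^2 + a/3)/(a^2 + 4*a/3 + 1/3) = a/(a + 1)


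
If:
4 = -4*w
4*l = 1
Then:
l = 1/4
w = -1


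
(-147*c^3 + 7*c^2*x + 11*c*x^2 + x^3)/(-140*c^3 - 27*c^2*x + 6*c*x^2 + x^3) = (-21*c^2 + 4*c*x + x^2)/(-20*c^2 - c*x + x^2)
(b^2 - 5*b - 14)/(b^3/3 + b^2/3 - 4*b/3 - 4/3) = 3*(b - 7)/(b^2 - b - 2)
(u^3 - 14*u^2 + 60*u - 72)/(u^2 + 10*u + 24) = (u^3 - 14*u^2 + 60*u - 72)/(u^2 + 10*u + 24)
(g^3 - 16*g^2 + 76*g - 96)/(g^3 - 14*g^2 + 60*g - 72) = (g - 8)/(g - 6)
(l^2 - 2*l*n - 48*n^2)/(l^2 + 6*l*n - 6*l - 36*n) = (l - 8*n)/(l - 6)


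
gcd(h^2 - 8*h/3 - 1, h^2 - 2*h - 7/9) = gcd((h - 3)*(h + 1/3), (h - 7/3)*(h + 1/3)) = h + 1/3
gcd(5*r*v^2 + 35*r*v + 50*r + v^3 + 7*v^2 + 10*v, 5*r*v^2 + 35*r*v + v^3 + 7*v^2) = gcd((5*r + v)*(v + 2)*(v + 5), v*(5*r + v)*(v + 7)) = 5*r + v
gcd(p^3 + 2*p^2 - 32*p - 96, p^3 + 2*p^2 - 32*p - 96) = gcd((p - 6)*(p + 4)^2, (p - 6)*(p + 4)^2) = p^3 + 2*p^2 - 32*p - 96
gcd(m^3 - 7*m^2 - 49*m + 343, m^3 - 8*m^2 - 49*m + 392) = m^2 - 49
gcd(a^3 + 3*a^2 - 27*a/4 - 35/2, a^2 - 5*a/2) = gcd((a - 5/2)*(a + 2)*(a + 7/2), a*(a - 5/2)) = a - 5/2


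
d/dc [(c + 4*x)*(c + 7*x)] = 2*c + 11*x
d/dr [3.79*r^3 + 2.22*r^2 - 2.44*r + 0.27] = 11.37*r^2 + 4.44*r - 2.44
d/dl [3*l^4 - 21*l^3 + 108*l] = 12*l^3 - 63*l^2 + 108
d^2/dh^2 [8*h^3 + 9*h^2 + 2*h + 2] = 48*h + 18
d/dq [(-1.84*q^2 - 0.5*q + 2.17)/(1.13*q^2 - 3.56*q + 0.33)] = (7.1154*q^2 - 6.1186*q + 7.5602)/(1.2769*q^4 - 8.0456*q^3 + 13.4194*q^2 - 2.3496*q + 0.1089)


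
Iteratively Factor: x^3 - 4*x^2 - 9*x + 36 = (x - 3)*(x^2 - x - 12) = (x - 4)*(x - 3)*(x + 3)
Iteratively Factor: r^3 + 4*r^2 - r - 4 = (r - 1)*(r^2 + 5*r + 4) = (r - 1)*(r + 4)*(r + 1)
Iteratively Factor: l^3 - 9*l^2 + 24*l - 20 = (l - 5)*(l^2 - 4*l + 4) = (l - 5)*(l - 2)*(l - 2)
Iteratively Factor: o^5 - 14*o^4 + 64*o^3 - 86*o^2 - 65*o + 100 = (o - 4)*(o^4 - 10*o^3 + 24*o^2 + 10*o - 25) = (o - 5)*(o - 4)*(o^3 - 5*o^2 - o + 5) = (o - 5)^2*(o - 4)*(o^2 - 1) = (o - 5)^2*(o - 4)*(o - 1)*(o + 1)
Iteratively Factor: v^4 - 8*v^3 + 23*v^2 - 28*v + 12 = (v - 3)*(v^3 - 5*v^2 + 8*v - 4) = (v - 3)*(v - 2)*(v^2 - 3*v + 2) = (v - 3)*(v - 2)^2*(v - 1)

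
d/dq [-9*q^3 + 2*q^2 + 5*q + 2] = -27*q^2 + 4*q + 5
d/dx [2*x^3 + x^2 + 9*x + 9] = 6*x^2 + 2*x + 9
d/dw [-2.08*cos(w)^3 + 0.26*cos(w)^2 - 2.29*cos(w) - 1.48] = (6.24*cos(w)^2 - 0.52*cos(w) + 2.29)*sin(w)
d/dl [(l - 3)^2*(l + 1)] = (l - 3)*(3*l - 1)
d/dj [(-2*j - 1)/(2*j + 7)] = -12/(2*j + 7)^2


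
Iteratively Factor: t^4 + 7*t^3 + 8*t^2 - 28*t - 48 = (t + 2)*(t^3 + 5*t^2 - 2*t - 24) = (t + 2)*(t + 3)*(t^2 + 2*t - 8) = (t - 2)*(t + 2)*(t + 3)*(t + 4)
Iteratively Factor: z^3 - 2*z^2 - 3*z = (z - 3)*(z^2 + z) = (z - 3)*(z + 1)*(z)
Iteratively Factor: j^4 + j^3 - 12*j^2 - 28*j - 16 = (j + 1)*(j^3 - 12*j - 16) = (j + 1)*(j + 2)*(j^2 - 2*j - 8) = (j + 1)*(j + 2)^2*(j - 4)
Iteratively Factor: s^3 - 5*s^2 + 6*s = (s - 3)*(s^2 - 2*s) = (s - 3)*(s - 2)*(s)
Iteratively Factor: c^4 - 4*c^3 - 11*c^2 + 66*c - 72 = (c - 3)*(c^3 - c^2 - 14*c + 24) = (c - 3)*(c + 4)*(c^2 - 5*c + 6) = (c - 3)*(c - 2)*(c + 4)*(c - 3)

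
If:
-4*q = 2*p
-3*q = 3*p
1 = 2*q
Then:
No Solution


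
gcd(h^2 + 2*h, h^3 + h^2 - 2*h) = h^2 + 2*h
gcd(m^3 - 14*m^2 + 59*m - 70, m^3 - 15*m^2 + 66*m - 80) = m^2 - 7*m + 10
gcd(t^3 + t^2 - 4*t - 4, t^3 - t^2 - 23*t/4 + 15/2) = t - 2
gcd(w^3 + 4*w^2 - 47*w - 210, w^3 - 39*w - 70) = w^2 - 2*w - 35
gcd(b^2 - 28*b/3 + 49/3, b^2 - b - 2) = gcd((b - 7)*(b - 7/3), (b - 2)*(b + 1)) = 1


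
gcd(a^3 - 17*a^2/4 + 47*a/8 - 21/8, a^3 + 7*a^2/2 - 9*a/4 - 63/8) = a - 3/2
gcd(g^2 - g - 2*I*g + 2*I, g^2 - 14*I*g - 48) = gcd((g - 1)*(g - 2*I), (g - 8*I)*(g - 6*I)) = 1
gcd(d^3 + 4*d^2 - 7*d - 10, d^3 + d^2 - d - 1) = d + 1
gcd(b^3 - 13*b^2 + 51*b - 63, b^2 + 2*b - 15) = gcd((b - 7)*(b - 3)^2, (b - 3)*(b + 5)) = b - 3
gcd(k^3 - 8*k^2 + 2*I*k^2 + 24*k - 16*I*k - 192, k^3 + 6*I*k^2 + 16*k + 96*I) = k^2 + 2*I*k + 24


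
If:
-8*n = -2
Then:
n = 1/4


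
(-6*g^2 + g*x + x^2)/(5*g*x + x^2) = (-6*g^2 + g*x + x^2)/(x*(5*g + x))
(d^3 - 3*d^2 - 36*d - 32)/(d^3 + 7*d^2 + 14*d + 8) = (d - 8)/(d + 2)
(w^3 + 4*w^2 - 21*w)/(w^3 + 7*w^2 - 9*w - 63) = w/(w + 3)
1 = 1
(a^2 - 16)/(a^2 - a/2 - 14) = 2*(a + 4)/(2*a + 7)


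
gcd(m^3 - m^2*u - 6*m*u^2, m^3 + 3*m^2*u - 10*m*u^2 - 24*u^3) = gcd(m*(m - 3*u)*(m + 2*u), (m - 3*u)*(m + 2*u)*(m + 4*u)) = -m^2 + m*u + 6*u^2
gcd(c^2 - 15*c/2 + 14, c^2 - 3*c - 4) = c - 4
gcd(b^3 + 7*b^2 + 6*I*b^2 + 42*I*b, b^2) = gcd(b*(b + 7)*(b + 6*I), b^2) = b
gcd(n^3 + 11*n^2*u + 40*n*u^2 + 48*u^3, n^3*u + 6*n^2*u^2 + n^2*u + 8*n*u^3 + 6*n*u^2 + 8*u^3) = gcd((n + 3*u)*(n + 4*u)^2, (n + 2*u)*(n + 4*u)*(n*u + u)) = n + 4*u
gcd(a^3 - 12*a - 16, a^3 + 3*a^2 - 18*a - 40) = a^2 - 2*a - 8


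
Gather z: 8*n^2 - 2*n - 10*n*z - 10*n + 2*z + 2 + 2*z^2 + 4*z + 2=8*n^2 - 12*n + 2*z^2 + z*(6 - 10*n) + 4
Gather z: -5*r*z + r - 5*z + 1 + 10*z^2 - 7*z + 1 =r + 10*z^2 + z*(-5*r - 12) + 2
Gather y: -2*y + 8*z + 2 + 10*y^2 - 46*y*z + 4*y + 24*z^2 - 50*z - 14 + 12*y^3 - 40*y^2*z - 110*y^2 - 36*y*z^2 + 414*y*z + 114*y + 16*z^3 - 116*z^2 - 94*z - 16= 12*y^3 + y^2*(-40*z - 100) + y*(-36*z^2 + 368*z + 116) + 16*z^3 - 92*z^2 - 136*z - 28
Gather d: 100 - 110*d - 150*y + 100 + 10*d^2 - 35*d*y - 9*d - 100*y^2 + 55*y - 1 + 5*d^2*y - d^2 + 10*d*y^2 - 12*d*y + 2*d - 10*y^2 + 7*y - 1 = d^2*(5*y + 9) + d*(10*y^2 - 47*y - 117) - 110*y^2 - 88*y + 198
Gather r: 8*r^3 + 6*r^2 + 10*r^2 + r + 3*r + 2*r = 8*r^3 + 16*r^2 + 6*r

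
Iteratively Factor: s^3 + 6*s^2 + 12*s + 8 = (s + 2)*(s^2 + 4*s + 4) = (s + 2)^2*(s + 2)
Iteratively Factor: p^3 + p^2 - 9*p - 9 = (p + 1)*(p^2 - 9) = (p + 1)*(p + 3)*(p - 3)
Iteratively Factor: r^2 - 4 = (r - 2)*(r + 2)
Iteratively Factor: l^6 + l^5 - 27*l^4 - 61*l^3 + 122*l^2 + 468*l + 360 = (l + 3)*(l^5 - 2*l^4 - 21*l^3 + 2*l^2 + 116*l + 120) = (l + 2)*(l + 3)*(l^4 - 4*l^3 - 13*l^2 + 28*l + 60) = (l - 5)*(l + 2)*(l + 3)*(l^3 + l^2 - 8*l - 12) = (l - 5)*(l + 2)^2*(l + 3)*(l^2 - l - 6) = (l - 5)*(l + 2)^3*(l + 3)*(l - 3)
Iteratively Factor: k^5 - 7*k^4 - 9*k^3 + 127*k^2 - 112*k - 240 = (k - 3)*(k^4 - 4*k^3 - 21*k^2 + 64*k + 80) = (k - 3)*(k + 4)*(k^3 - 8*k^2 + 11*k + 20) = (k - 3)*(k + 1)*(k + 4)*(k^2 - 9*k + 20) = (k - 5)*(k - 3)*(k + 1)*(k + 4)*(k - 4)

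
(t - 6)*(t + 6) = t^2 - 36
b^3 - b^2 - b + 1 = (b - 1)^2*(b + 1)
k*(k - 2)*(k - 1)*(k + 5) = k^4 + 2*k^3 - 13*k^2 + 10*k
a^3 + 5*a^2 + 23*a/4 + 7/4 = (a + 1/2)*(a + 1)*(a + 7/2)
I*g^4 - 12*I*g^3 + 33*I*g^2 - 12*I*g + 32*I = (g - 8)*(g - 4)*(g + I)*(I*g + 1)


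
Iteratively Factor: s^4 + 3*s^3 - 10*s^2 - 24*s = (s + 2)*(s^3 + s^2 - 12*s) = (s - 3)*(s + 2)*(s^2 + 4*s) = (s - 3)*(s + 2)*(s + 4)*(s)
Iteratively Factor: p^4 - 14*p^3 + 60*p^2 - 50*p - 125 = (p - 5)*(p^3 - 9*p^2 + 15*p + 25) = (p - 5)^2*(p^2 - 4*p - 5) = (p - 5)^3*(p + 1)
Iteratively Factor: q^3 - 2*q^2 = (q - 2)*(q^2) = q*(q - 2)*(q)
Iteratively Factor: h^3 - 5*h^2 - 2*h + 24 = (h - 4)*(h^2 - h - 6) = (h - 4)*(h + 2)*(h - 3)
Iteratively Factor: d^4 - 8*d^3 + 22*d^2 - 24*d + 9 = (d - 1)*(d^3 - 7*d^2 + 15*d - 9) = (d - 3)*(d - 1)*(d^2 - 4*d + 3) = (d - 3)*(d - 1)^2*(d - 3)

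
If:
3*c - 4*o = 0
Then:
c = 4*o/3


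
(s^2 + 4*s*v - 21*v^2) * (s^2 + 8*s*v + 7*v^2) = s^4 + 12*s^3*v + 18*s^2*v^2 - 140*s*v^3 - 147*v^4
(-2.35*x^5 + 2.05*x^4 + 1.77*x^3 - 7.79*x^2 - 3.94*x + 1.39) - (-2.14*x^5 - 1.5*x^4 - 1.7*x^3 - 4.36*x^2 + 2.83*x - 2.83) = -0.21*x^5 + 3.55*x^4 + 3.47*x^3 - 3.43*x^2 - 6.77*x + 4.22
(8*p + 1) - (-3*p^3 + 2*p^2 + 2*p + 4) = 3*p^3 - 2*p^2 + 6*p - 3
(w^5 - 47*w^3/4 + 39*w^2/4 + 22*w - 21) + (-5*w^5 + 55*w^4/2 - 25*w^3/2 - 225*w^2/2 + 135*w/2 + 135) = -4*w^5 + 55*w^4/2 - 97*w^3/4 - 411*w^2/4 + 179*w/2 + 114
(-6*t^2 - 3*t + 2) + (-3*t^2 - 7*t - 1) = -9*t^2 - 10*t + 1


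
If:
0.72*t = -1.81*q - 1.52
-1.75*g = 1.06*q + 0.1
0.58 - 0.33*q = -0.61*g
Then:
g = -0.53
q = 0.78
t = -4.07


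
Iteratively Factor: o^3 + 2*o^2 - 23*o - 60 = (o + 4)*(o^2 - 2*o - 15) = (o - 5)*(o + 4)*(o + 3)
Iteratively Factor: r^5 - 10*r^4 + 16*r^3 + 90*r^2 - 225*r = (r)*(r^4 - 10*r^3 + 16*r^2 + 90*r - 225) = r*(r - 3)*(r^3 - 7*r^2 - 5*r + 75) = r*(r - 3)*(r + 3)*(r^2 - 10*r + 25) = r*(r - 5)*(r - 3)*(r + 3)*(r - 5)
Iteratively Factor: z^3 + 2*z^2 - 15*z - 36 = (z + 3)*(z^2 - z - 12) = (z - 4)*(z + 3)*(z + 3)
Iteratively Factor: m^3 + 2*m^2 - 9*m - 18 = (m + 3)*(m^2 - m - 6) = (m - 3)*(m + 3)*(m + 2)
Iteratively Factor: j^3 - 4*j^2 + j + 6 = (j - 2)*(j^2 - 2*j - 3) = (j - 2)*(j + 1)*(j - 3)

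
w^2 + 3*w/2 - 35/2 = (w - 7/2)*(w + 5)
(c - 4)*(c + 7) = c^2 + 3*c - 28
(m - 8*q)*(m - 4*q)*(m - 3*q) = m^3 - 15*m^2*q + 68*m*q^2 - 96*q^3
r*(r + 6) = r^2 + 6*r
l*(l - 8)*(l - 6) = l^3 - 14*l^2 + 48*l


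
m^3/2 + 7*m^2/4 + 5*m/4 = m*(m/2 + 1/2)*(m + 5/2)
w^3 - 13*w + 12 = (w - 3)*(w - 1)*(w + 4)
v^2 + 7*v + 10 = (v + 2)*(v + 5)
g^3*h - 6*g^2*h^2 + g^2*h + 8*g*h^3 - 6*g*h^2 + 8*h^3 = (g - 4*h)*(g - 2*h)*(g*h + h)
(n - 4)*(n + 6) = n^2 + 2*n - 24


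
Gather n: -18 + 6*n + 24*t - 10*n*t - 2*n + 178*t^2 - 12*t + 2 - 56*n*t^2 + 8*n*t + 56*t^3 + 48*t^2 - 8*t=n*(-56*t^2 - 2*t + 4) + 56*t^3 + 226*t^2 + 4*t - 16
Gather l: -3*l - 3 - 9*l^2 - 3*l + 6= -9*l^2 - 6*l + 3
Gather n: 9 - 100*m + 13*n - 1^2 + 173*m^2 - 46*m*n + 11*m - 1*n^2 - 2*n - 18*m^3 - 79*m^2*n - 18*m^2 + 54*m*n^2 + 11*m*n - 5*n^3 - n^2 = -18*m^3 + 155*m^2 - 89*m - 5*n^3 + n^2*(54*m - 2) + n*(-79*m^2 - 35*m + 11) + 8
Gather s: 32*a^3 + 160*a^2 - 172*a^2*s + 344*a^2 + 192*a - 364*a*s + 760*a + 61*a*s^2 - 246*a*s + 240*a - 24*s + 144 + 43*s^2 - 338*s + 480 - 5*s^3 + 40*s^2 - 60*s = 32*a^3 + 504*a^2 + 1192*a - 5*s^3 + s^2*(61*a + 83) + s*(-172*a^2 - 610*a - 422) + 624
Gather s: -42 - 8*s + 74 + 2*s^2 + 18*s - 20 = 2*s^2 + 10*s + 12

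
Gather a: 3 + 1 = 4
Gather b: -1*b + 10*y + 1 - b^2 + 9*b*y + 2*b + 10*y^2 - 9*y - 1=-b^2 + b*(9*y + 1) + 10*y^2 + y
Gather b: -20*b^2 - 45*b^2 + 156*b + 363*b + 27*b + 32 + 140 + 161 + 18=-65*b^2 + 546*b + 351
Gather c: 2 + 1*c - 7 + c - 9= 2*c - 14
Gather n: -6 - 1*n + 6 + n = 0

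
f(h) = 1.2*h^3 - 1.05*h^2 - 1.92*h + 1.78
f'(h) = 3.6*h^2 - 2.1*h - 1.92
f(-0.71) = 2.18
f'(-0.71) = 1.39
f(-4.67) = -134.37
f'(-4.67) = 86.40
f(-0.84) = 1.94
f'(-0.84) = 2.38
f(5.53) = 161.99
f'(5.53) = 96.56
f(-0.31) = 2.24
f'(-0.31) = -0.92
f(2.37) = 7.31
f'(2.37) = 13.32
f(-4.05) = -87.38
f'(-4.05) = 65.63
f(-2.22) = -12.26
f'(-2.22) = 20.48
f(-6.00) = -283.70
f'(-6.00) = 140.28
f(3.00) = 18.97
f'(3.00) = 24.18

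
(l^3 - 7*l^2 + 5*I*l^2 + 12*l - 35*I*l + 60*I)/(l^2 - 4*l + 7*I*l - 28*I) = (l^2 + l*(-3 + 5*I) - 15*I)/(l + 7*I)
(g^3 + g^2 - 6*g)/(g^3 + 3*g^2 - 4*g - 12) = g/(g + 2)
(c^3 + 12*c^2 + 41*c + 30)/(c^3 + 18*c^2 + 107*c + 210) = (c + 1)/(c + 7)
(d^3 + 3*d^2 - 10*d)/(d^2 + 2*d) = (d^2 + 3*d - 10)/(d + 2)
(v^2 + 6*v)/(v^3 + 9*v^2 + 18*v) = 1/(v + 3)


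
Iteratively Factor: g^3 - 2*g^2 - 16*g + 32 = (g - 2)*(g^2 - 16) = (g - 4)*(g - 2)*(g + 4)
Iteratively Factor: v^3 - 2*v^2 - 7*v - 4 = (v + 1)*(v^2 - 3*v - 4) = (v - 4)*(v + 1)*(v + 1)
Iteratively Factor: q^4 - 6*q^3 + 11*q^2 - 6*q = (q - 3)*(q^3 - 3*q^2 + 2*q) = (q - 3)*(q - 1)*(q^2 - 2*q) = q*(q - 3)*(q - 1)*(q - 2)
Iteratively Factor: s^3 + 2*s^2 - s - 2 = (s + 1)*(s^2 + s - 2) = (s + 1)*(s + 2)*(s - 1)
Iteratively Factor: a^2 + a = (a)*(a + 1)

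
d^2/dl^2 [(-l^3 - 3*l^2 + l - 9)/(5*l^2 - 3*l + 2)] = 2*(-19*l^3 - 567*l^2 + 363*l + 3)/(125*l^6 - 225*l^5 + 285*l^4 - 207*l^3 + 114*l^2 - 36*l + 8)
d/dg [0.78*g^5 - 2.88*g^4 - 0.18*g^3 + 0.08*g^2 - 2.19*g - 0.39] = 3.9*g^4 - 11.52*g^3 - 0.54*g^2 + 0.16*g - 2.19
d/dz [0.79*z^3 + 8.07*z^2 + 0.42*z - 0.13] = 2.37*z^2 + 16.14*z + 0.42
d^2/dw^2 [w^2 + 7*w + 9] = 2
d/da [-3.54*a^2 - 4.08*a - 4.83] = -7.08*a - 4.08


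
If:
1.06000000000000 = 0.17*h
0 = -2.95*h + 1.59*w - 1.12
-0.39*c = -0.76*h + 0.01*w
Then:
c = 11.84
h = 6.24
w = 12.27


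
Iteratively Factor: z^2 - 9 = (z - 3)*(z + 3)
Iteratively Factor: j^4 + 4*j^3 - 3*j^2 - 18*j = (j)*(j^3 + 4*j^2 - 3*j - 18) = j*(j + 3)*(j^2 + j - 6) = j*(j - 2)*(j + 3)*(j + 3)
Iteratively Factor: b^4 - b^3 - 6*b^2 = (b + 2)*(b^3 - 3*b^2) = b*(b + 2)*(b^2 - 3*b) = b*(b - 3)*(b + 2)*(b)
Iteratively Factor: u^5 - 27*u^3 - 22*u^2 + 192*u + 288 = (u + 3)*(u^4 - 3*u^3 - 18*u^2 + 32*u + 96) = (u - 4)*(u + 3)*(u^3 + u^2 - 14*u - 24) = (u - 4)*(u + 2)*(u + 3)*(u^2 - u - 12) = (u - 4)^2*(u + 2)*(u + 3)*(u + 3)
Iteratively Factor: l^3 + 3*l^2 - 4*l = (l - 1)*(l^2 + 4*l) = (l - 1)*(l + 4)*(l)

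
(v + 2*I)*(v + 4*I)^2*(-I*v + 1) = -I*v^4 + 11*v^3 + 42*I*v^2 - 64*v - 32*I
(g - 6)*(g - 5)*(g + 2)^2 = g^4 - 7*g^3 - 10*g^2 + 76*g + 120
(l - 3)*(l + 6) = l^2 + 3*l - 18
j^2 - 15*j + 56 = (j - 8)*(j - 7)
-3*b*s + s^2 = s*(-3*b + s)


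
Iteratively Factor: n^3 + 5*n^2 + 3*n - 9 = (n - 1)*(n^2 + 6*n + 9) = (n - 1)*(n + 3)*(n + 3)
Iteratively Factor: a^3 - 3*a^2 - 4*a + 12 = (a - 2)*(a^2 - a - 6) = (a - 3)*(a - 2)*(a + 2)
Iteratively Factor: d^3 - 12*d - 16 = (d + 2)*(d^2 - 2*d - 8) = (d + 2)^2*(d - 4)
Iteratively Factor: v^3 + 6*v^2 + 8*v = (v + 2)*(v^2 + 4*v) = v*(v + 2)*(v + 4)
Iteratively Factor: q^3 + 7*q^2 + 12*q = (q + 3)*(q^2 + 4*q) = (q + 3)*(q + 4)*(q)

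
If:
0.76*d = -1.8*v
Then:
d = -2.36842105263158*v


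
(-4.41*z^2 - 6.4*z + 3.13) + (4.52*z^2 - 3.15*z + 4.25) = 0.109999999999999*z^2 - 9.55*z + 7.38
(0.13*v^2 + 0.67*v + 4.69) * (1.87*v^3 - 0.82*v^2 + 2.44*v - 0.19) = 0.2431*v^5 + 1.1463*v^4 + 8.5381*v^3 - 2.2357*v^2 + 11.3163*v - 0.8911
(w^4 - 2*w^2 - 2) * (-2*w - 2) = -2*w^5 - 2*w^4 + 4*w^3 + 4*w^2 + 4*w + 4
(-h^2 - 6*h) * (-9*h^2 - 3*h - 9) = 9*h^4 + 57*h^3 + 27*h^2 + 54*h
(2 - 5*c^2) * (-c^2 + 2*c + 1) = 5*c^4 - 10*c^3 - 7*c^2 + 4*c + 2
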